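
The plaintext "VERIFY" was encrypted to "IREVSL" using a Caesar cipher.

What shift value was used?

Step 1: Compare first letters: V (position 21) -> I (position 8).
Step 2: Shift = (8 - 21) mod 26 = 13.
The shift value is 13.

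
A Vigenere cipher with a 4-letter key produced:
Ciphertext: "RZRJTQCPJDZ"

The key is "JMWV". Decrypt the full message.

Step 1: Key 'JMWV' has length 4. Extended key: JMWVJMWVJMW
Step 2: Decrypt each position:
  R(17) - J(9) = 8 = I
  Z(25) - M(12) = 13 = N
  R(17) - W(22) = 21 = V
  J(9) - V(21) = 14 = O
  T(19) - J(9) = 10 = K
  Q(16) - M(12) = 4 = E
  C(2) - W(22) = 6 = G
  P(15) - V(21) = 20 = U
  J(9) - J(9) = 0 = A
  D(3) - M(12) = 17 = R
  Z(25) - W(22) = 3 = D
Plaintext: INVOKEGUARD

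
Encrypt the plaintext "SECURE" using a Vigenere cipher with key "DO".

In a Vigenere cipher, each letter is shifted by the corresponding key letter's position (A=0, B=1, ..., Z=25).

Step 1: Repeat key to match plaintext length:
  Plaintext: SECURE
  Key:       DODODO
Step 2: Encrypt each letter:
  S(18) + D(3) = (18+3) mod 26 = 21 = V
  E(4) + O(14) = (4+14) mod 26 = 18 = S
  C(2) + D(3) = (2+3) mod 26 = 5 = F
  U(20) + O(14) = (20+14) mod 26 = 8 = I
  R(17) + D(3) = (17+3) mod 26 = 20 = U
  E(4) + O(14) = (4+14) mod 26 = 18 = S
Ciphertext: VSFIUS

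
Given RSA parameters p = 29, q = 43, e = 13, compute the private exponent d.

Step 1: n = 29 * 43 = 1247.
Step 2: phi(n) = 28 * 42 = 1176.
Step 3: Find d such that 13 * d = 1 (mod 1176).
Step 4: d = 13^(-1) mod 1176 = 181.
Verification: 13 * 181 = 2353 = 2 * 1176 + 1.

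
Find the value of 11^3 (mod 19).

Step 1: Compute 11^3 mod 19 step by step, reducing modulo 19 at each step.
  11^1 mod 19 = 11
  11^2 mod 19 = (11 * 11) mod 19 = 7
  11^3 mod 19 = (7 * 11) mod 19 = 1
Step 2: Result = 1.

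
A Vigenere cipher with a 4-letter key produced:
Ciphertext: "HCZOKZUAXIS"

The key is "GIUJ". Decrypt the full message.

Step 1: Key 'GIUJ' has length 4. Extended key: GIUJGIUJGIU
Step 2: Decrypt each position:
  H(7) - G(6) = 1 = B
  C(2) - I(8) = 20 = U
  Z(25) - U(20) = 5 = F
  O(14) - J(9) = 5 = F
  K(10) - G(6) = 4 = E
  Z(25) - I(8) = 17 = R
  U(20) - U(20) = 0 = A
  A(0) - J(9) = 17 = R
  X(23) - G(6) = 17 = R
  I(8) - I(8) = 0 = A
  S(18) - U(20) = 24 = Y
Plaintext: BUFFERARRAY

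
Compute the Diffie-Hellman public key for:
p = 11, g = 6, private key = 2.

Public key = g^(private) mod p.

Step 1: A = g^a mod p = 6^2 mod 11.
  6^1 mod 11 = 6
  6^2 mod 11 = (6 * 6) mod 11 = 3
Result: A = 3.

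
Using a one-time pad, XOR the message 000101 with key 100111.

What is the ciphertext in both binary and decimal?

Step 1: Write out the XOR operation bit by bit:
  Message: 000101
  Key:     100111
  XOR:     100010
Step 2: Convert to decimal: 100010 = 34.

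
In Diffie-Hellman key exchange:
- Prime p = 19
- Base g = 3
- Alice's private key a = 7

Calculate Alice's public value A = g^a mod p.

Step 1: A = g^a mod p = 3^7 mod 19.
  3^1 mod 19 = 3
  3^2 mod 19 = (3 * 3) mod 19 = 9
  3^3 mod 19 = (9 * 3) mod 19 = 8
  3^4 mod 19 = (8 * 3) mod 19 = 5
  3^5 mod 19 = (5 * 3) mod 19 = 15
  3^6 mod 19 = (15 * 3) mod 19 = 7
  3^7 mod 19 = (7 * 3) mod 19 = 2
Result: A = 2.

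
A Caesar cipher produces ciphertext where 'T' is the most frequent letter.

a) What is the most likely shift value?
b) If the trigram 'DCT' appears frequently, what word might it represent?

Step 1: In English, 'E' is the most frequent letter (12.7%).
Step 2: The most frequent ciphertext letter is 'T' (position 19).
Step 3: Shift = (19 - 4) mod 26 = 15.
Step 4: Decrypt 'DCT' by shifting back 15:
  D -> O
  C -> N
  T -> E
Step 5: 'DCT' decrypts to 'ONE'.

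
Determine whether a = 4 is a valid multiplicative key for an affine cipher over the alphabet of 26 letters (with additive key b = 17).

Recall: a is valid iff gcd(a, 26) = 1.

Step 1: Compute gcd(4, 26).
Step 2: gcd(4, 26) = 2.
Since gcd = 2 != 1, 4 shares a common factor with 26, so it cannot be used.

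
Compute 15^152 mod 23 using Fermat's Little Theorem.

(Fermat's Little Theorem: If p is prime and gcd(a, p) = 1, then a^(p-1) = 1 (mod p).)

Step 1: Since 23 is prime, by Fermat's Little Theorem: 15^22 = 1 (mod 23).
Step 2: Reduce exponent: 152 mod 22 = 20.
Step 3: So 15^152 = 15^20 (mod 23).
Step 4: 15^20 mod 23 = 9.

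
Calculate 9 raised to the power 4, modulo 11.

Step 1: Compute 9^4 mod 11 step by step, reducing modulo 11 at each step.
  9^1 mod 11 = 9
  9^2 mod 11 = (9 * 9) mod 11 = 4
  9^3 mod 11 = (4 * 9) mod 11 = 3
  9^4 mod 11 = (3 * 9) mod 11 = 5
Step 2: Result = 5.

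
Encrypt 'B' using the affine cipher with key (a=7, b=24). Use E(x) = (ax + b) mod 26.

Step 1: Convert 'B' to number: x = 1.
Step 2: E(1) = (7 * 1 + 24) mod 26 = 31 mod 26 = 5.
Step 3: Convert 5 back to letter: F.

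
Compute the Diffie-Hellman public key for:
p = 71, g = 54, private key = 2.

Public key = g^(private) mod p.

Step 1: A = g^a mod p = 54^2 mod 71.
  54^1 mod 71 = 54
  54^2 mod 71 = (54 * 54) mod 71 = 5
Result: A = 5.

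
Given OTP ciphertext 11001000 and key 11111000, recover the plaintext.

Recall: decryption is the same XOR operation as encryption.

Step 1: XOR ciphertext with key:
  Ciphertext: 11001000
  Key:        11111000
  XOR:        00110000
Step 2: Plaintext = 00110000 = 48 in decimal.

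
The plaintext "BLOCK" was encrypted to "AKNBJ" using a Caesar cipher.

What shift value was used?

Step 1: Compare first letters: B (position 1) -> A (position 0).
Step 2: Shift = (0 - 1) mod 26 = 25.
The shift value is 25.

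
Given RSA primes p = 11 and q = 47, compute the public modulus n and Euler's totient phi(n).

Step 1: n = p * q = 11 * 47 = 517.
Step 2: phi(n) = (p-1)(q-1) = 10 * 46 = 460.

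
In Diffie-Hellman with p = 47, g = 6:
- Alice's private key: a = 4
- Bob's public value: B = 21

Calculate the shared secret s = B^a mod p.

Step 1: s = B^a mod p = 21^4 mod 47.
  21^1 mod 47 = 21
  21^2 mod 47 = (21 * 21) mod 47 = 18
  21^3 mod 47 = (18 * 21) mod 47 = 2
  21^4 mod 47 = (2 * 21) mod 47 = 42
Result: shared secret = 42.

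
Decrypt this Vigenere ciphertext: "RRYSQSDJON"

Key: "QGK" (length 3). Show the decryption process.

Step 1: Key 'QGK' has length 3. Extended key: QGKQGKQGKQ
Step 2: Decrypt each position:
  R(17) - Q(16) = 1 = B
  R(17) - G(6) = 11 = L
  Y(24) - K(10) = 14 = O
  S(18) - Q(16) = 2 = C
  Q(16) - G(6) = 10 = K
  S(18) - K(10) = 8 = I
  D(3) - Q(16) = 13 = N
  J(9) - G(6) = 3 = D
  O(14) - K(10) = 4 = E
  N(13) - Q(16) = 23 = X
Plaintext: BLOCKINDEX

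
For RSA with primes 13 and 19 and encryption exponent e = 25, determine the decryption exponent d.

Step 1: n = 13 * 19 = 247.
Step 2: phi(n) = 12 * 18 = 216.
Step 3: Find d such that 25 * d = 1 (mod 216).
Step 4: d = 25^(-1) mod 216 = 121.
Verification: 25 * 121 = 3025 = 14 * 216 + 1.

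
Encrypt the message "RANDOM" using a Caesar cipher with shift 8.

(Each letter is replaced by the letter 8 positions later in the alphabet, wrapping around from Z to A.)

Step 1: For each letter, shift forward by 8 positions (mod 26).
  R (position 17) -> position (17+8) mod 26 = 25 -> Z
  A (position 0) -> position (0+8) mod 26 = 8 -> I
  N (position 13) -> position (13+8) mod 26 = 21 -> V
  D (position 3) -> position (3+8) mod 26 = 11 -> L
  O (position 14) -> position (14+8) mod 26 = 22 -> W
  M (position 12) -> position (12+8) mod 26 = 20 -> U
Result: ZIVLWU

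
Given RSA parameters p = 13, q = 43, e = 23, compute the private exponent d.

Step 1: n = 13 * 43 = 559.
Step 2: phi(n) = 12 * 42 = 504.
Step 3: Find d such that 23 * d = 1 (mod 504).
Step 4: d = 23^(-1) mod 504 = 263.
Verification: 23 * 263 = 6049 = 12 * 504 + 1.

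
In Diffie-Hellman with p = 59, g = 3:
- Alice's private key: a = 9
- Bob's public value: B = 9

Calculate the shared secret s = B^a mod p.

Step 1: s = B^a mod p = 9^9 mod 59.
  9^1 mod 59 = 9
  9^2 mod 59 = (9 * 9) mod 59 = 22
  9^3 mod 59 = (22 * 9) mod 59 = 21
  9^4 mod 59 = (21 * 9) mod 59 = 12
  9^5 mod 59 = (12 * 9) mod 59 = 49
  9^6 mod 59 = (49 * 9) mod 59 = 28
  9^7 mod 59 = (28 * 9) mod 59 = 16
  9^8 mod 59 = (16 * 9) mod 59 = 26
  9^9 mod 59 = (26 * 9) mod 59 = 57
Result: shared secret = 57.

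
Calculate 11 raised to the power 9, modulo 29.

Step 1: Compute 11^9 mod 29 step by step, reducing modulo 29 at each step.
  11^1 mod 29 = 11
  11^2 mod 29 = (11 * 11) mod 29 = 5
  11^3 mod 29 = (5 * 11) mod 29 = 26
  11^4 mod 29 = (26 * 11) mod 29 = 25
  11^5 mod 29 = (25 * 11) mod 29 = 14
  11^6 mod 29 = (14 * 11) mod 29 = 9
  11^7 mod 29 = (9 * 11) mod 29 = 12
  11^8 mod 29 = (12 * 11) mod 29 = 16
  11^9 mod 29 = (16 * 11) mod 29 = 2
Step 2: Result = 2.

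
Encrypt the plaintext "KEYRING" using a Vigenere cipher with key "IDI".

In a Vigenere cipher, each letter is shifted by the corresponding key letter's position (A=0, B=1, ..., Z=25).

Step 1: Repeat key to match plaintext length:
  Plaintext: KEYRING
  Key:       IDIIDII
Step 2: Encrypt each letter:
  K(10) + I(8) = (10+8) mod 26 = 18 = S
  E(4) + D(3) = (4+3) mod 26 = 7 = H
  Y(24) + I(8) = (24+8) mod 26 = 6 = G
  R(17) + I(8) = (17+8) mod 26 = 25 = Z
  I(8) + D(3) = (8+3) mod 26 = 11 = L
  N(13) + I(8) = (13+8) mod 26 = 21 = V
  G(6) + I(8) = (6+8) mod 26 = 14 = O
Ciphertext: SHGZLVO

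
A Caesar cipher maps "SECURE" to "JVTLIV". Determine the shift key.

Step 1: Compare first letters: S (position 18) -> J (position 9).
Step 2: Shift = (9 - 18) mod 26 = 17.
The shift value is 17.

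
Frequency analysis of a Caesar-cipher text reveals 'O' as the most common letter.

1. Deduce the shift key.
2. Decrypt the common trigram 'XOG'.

Step 1: In English, 'E' is the most frequent letter (12.7%).
Step 2: The most frequent ciphertext letter is 'O' (position 14).
Step 3: Shift = (14 - 4) mod 26 = 10.
Step 4: Decrypt 'XOG' by shifting back 10:
  X -> N
  O -> E
  G -> W
Step 5: 'XOG' decrypts to 'NEW'.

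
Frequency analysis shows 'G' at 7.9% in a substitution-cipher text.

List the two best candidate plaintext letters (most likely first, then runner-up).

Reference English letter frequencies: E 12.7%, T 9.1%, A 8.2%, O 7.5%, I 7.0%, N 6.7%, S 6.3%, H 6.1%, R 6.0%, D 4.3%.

Step 1: Observed frequency of 'G' is 7.9%.
Step 2: Compute distances to each reference frequency and sort:
  A (8.2%): difference = 0.3% <-- BEST
  O (7.5%): difference = 0.4% <-- RUNNER-UP
  I (7.0%): difference = 0.9%
  T (9.1%): difference = 1.2%
  N (6.7%): difference = 1.2%
Step 3: Most likely is 'A' (8.2%, diff 0.3%); second most likely is 'O' (7.5%, diff 0.4%).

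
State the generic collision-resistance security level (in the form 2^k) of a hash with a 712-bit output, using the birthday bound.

Step 1: The birthday paradox gives collision probability ~50% after sqrt(2^n) = 2^(n/2) hashes.
Step 2: For 712-bit output: 2^(712/2) = 2^356.
Step 3: Approximately 2^356 hash computations needed.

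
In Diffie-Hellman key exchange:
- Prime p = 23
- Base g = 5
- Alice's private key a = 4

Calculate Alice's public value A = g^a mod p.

Step 1: A = g^a mod p = 5^4 mod 23.
  5^1 mod 23 = 5
  5^2 mod 23 = (5 * 5) mod 23 = 2
  5^3 mod 23 = (2 * 5) mod 23 = 10
  5^4 mod 23 = (10 * 5) mod 23 = 4
Result: A = 4.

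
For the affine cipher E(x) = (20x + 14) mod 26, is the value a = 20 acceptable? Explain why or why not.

Step 1: Compute gcd(20, 26).
Step 2: gcd(20, 26) = 2.
Since gcd = 2 != 1, 20 shares a common factor with 26, so it cannot be used.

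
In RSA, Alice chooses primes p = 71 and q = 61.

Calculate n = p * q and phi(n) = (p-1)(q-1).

Step 1: n = p * q = 71 * 61 = 4331.
Step 2: phi(n) = (p-1)(q-1) = 70 * 60 = 4200.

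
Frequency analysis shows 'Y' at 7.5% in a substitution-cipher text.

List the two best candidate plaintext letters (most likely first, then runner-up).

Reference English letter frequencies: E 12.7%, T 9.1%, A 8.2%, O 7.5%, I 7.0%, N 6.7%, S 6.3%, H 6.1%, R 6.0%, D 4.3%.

Step 1: Observed frequency of 'Y' is 7.5%.
Step 2: Compute distances to each reference frequency and sort:
  O (7.5%): difference = 0.0% <-- BEST
  I (7.0%): difference = 0.5% <-- RUNNER-UP
  A (8.2%): difference = 0.7%
  N (6.7%): difference = 0.8%
  S (6.3%): difference = 1.2%
Step 3: Most likely is 'O' (7.5%, diff 0.0%); second most likely is 'I' (7.0%, diff 0.5%).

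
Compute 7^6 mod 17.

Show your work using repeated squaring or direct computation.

Step 1: Compute 7^6 mod 17 step by step, reducing modulo 17 at each step.
  7^1 mod 17 = 7
  7^2 mod 17 = (7 * 7) mod 17 = 15
  7^3 mod 17 = (15 * 7) mod 17 = 3
  7^4 mod 17 = (3 * 7) mod 17 = 4
  7^5 mod 17 = (4 * 7) mod 17 = 11
  7^6 mod 17 = (11 * 7) mod 17 = 9
Step 2: Result = 9.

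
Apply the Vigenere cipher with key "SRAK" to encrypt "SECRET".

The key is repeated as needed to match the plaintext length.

Step 1: Repeat key to match plaintext length:
  Plaintext: SECRET
  Key:       SRAKSR
Step 2: Encrypt each letter:
  S(18) + S(18) = (18+18) mod 26 = 10 = K
  E(4) + R(17) = (4+17) mod 26 = 21 = V
  C(2) + A(0) = (2+0) mod 26 = 2 = C
  R(17) + K(10) = (17+10) mod 26 = 1 = B
  E(4) + S(18) = (4+18) mod 26 = 22 = W
  T(19) + R(17) = (19+17) mod 26 = 10 = K
Ciphertext: KVCBWK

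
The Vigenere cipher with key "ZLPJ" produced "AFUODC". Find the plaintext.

Step 1: Extend key: ZLPJZL
Step 2: Decrypt each letter (c - k) mod 26:
  A(0) - Z(25) = (0-25) mod 26 = 1 = B
  F(5) - L(11) = (5-11) mod 26 = 20 = U
  U(20) - P(15) = (20-15) mod 26 = 5 = F
  O(14) - J(9) = (14-9) mod 26 = 5 = F
  D(3) - Z(25) = (3-25) mod 26 = 4 = E
  C(2) - L(11) = (2-11) mod 26 = 17 = R
Plaintext: BUFFER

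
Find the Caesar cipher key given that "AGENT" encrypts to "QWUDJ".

Step 1: Compare first letters: A (position 0) -> Q (position 16).
Step 2: Shift = (16 - 0) mod 26 = 16.
The shift value is 16.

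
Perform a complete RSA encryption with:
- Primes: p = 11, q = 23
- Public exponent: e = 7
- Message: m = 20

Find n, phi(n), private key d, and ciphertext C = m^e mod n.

Step 1: n = 11 * 23 = 253.
Step 2: phi(n) = (11-1)(23-1) = 10 * 22 = 220.
Step 3: Find d = 7^(-1) mod 220 = 63.
  Verify: 7 * 63 = 441 = 1 (mod 220).
Step 4: C = 20^7 mod 253 = 136.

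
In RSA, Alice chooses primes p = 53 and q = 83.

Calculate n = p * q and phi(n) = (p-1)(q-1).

Step 1: n = p * q = 53 * 83 = 4399.
Step 2: phi(n) = (p-1)(q-1) = 52 * 82 = 4264.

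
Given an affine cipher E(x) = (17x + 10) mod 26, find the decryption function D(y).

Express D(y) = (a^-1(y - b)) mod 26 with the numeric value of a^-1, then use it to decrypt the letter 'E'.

Step 1: Find a^-1, the modular inverse of 17 mod 26.
Step 2: We need 17 * a^-1 = 1 (mod 26).
Step 3: 17 * 23 = 391 = 15 * 26 + 1, so a^-1 = 23.
Step 4: D(y) = 23(y - 10) mod 26.
Step 5: Apply to 'E' (y = 4): D(4) = 23 * (4 - 10) mod 26 = 23 * -6 mod 26 = 18 -> 'S'.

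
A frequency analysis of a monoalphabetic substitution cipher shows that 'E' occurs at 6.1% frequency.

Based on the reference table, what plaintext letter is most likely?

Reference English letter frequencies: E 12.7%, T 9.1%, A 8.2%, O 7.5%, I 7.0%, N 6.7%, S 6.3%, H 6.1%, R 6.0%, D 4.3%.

Step 1: The observed frequency is 6.1%.
Step 2: Compare with English frequencies:
  E: 12.7% (difference: 6.6%)
  T: 9.1% (difference: 3.0%)
  A: 8.2% (difference: 2.1%)
  O: 7.5% (difference: 1.4%)
  I: 7.0% (difference: 0.9%)
  N: 6.7% (difference: 0.6%)
  S: 6.3% (difference: 0.2%)
  H: 6.1% (difference: 0.0%) <-- closest
  R: 6.0% (difference: 0.1%)
  D: 4.3% (difference: 1.8%)
Step 3: 'E' most likely represents 'H' (frequency 6.1%).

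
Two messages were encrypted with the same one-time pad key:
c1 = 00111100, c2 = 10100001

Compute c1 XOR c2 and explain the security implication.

Step 1: c1 XOR c2 = (m1 XOR k) XOR (m2 XOR k).
Step 2: By XOR associativity/commutativity: = m1 XOR m2 XOR k XOR k = m1 XOR m2.
Step 3: 00111100 XOR 10100001 = 10011101 = 157.
Step 4: The key cancels out! An attacker learns m1 XOR m2 = 157, revealing the relationship between plaintexts.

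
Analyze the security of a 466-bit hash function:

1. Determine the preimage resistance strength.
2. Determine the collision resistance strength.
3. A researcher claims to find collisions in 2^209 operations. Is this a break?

Step 1: Preimage resistance requires brute-force of 2^466 operations.
Step 2: Collision resistance (birthday bound) = 2^(466/2) = 2^233.
Step 3: The claimed attack costs 2^209 operations.
Step 4: Since 2^209 < 2^233, the claimed attack beats the generic birthday bound, so collision resistance is broken.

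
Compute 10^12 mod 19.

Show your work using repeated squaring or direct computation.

Step 1: Compute 10^12 mod 19 step by step, reducing modulo 19 at each step.
  10^1 mod 19 = 10
  10^2 mod 19 = (10 * 10) mod 19 = 5
  10^3 mod 19 = (5 * 10) mod 19 = 12
  10^4 mod 19 = (12 * 10) mod 19 = 6
  10^5 mod 19 = (6 * 10) mod 19 = 3
  10^6 mod 19 = (3 * 10) mod 19 = 11
  10^7 mod 19 = (11 * 10) mod 19 = 15
  10^8 mod 19 = (15 * 10) mod 19 = 17
  10^9 mod 19 = (17 * 10) mod 19 = 18
  10^10 mod 19 = (18 * 10) mod 19 = 9
  10^11 mod 19 = (9 * 10) mod 19 = 14
  10^12 mod 19 = (14 * 10) mod 19 = 7
Step 2: Result = 7.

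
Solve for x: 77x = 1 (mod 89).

Step 1: We need x such that 77 * x = 1 (mod 89).
Step 2: Using the extended Euclidean algorithm or trial:
  77 * 37 = 2849 = 32 * 89 + 1.
Step 3: Since 2849 mod 89 = 1, the inverse is x = 37.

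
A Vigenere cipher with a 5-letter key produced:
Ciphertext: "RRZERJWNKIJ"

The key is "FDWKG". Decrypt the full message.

Step 1: Key 'FDWKG' has length 5. Extended key: FDWKGFDWKGF
Step 2: Decrypt each position:
  R(17) - F(5) = 12 = M
  R(17) - D(3) = 14 = O
  Z(25) - W(22) = 3 = D
  E(4) - K(10) = 20 = U
  R(17) - G(6) = 11 = L
  J(9) - F(5) = 4 = E
  W(22) - D(3) = 19 = T
  N(13) - W(22) = 17 = R
  K(10) - K(10) = 0 = A
  I(8) - G(6) = 2 = C
  J(9) - F(5) = 4 = E
Plaintext: MODULETRACE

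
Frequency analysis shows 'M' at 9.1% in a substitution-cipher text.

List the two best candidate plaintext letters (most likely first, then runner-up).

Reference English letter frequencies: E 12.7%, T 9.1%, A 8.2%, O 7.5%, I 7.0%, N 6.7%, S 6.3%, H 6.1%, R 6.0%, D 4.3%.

Step 1: Observed frequency of 'M' is 9.1%.
Step 2: Compute distances to each reference frequency and sort:
  T (9.1%): difference = 0.0% <-- BEST
  A (8.2%): difference = 0.9% <-- RUNNER-UP
  O (7.5%): difference = 1.6%
  I (7.0%): difference = 2.1%
  N (6.7%): difference = 2.4%
Step 3: Most likely is 'T' (9.1%, diff 0.0%); second most likely is 'A' (8.2%, diff 0.9%).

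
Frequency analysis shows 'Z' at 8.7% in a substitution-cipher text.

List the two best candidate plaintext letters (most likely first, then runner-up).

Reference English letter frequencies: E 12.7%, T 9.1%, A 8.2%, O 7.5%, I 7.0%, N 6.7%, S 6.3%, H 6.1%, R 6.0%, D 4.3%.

Step 1: Observed frequency of 'Z' is 8.7%.
Step 2: Compute distances to each reference frequency and sort:
  T (9.1%): difference = 0.4% <-- BEST
  A (8.2%): difference = 0.5% <-- RUNNER-UP
  O (7.5%): difference = 1.2%
  I (7.0%): difference = 1.7%
  N (6.7%): difference = 2.0%
Step 3: Most likely is 'T' (9.1%, diff 0.4%); second most likely is 'A' (8.2%, diff 0.5%).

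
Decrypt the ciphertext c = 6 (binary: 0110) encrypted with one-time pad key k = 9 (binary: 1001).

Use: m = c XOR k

Step 1: XOR ciphertext with key:
  Ciphertext: 0110
  Key:        1001
  XOR:        1111
Step 2: Plaintext = 1111 = 15 in decimal.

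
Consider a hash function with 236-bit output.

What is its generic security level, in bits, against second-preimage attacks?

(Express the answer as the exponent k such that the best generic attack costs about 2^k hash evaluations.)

Step 1: The hash has a 236-bit output.
Step 2: Second-preimage resistance means: given a specific input x, it should be infeasible to find a different y with h(y) = h(x).
With a 236-bit output, a generic search for a second preimage costs about 2^236 evaluations (each trial matches the fixed target with probability 2^-236).
Step 3: Security level = 236 bits.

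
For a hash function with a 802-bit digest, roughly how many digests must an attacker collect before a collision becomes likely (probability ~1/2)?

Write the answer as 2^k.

Step 1: The birthday paradox gives collision probability ~50% after sqrt(2^n) = 2^(n/2) hashes.
Step 2: For 802-bit output: 2^(802/2) = 2^401.
Step 3: Approximately 2^401 hash computations needed.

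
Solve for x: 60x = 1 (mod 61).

Step 1: We need x such that 60 * x = 1 (mod 61).
Step 2: Using the extended Euclidean algorithm or trial:
  60 * 60 = 3600 = 59 * 61 + 1.
Step 3: Since 3600 mod 61 = 1, the inverse is x = 60.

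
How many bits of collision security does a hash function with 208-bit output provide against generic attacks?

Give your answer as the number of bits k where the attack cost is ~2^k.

Step 1: The hash has a 208-bit output.
Step 2: Collision resistance means it should be infeasible to find any x != y with h(x) = h(y).
By the birthday bound, a generic collision search succeeds after about sqrt(2^208) = 2^(208/2) = 2^104 evaluations.
Step 3: Security level = 104 bits.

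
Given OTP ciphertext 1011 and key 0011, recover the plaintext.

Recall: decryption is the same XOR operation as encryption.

Step 1: XOR ciphertext with key:
  Ciphertext: 1011
  Key:        0011
  XOR:        1000
Step 2: Plaintext = 1000 = 8 in decimal.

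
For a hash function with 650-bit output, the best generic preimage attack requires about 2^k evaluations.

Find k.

Step 1: The hash has a 650-bit output.
Step 2: Preimage resistance means: given a digest h(x), it should be infeasible to find any input that hashes to it.
With a 650-bit output there are 2^650 possible digests, so a generic brute-force preimage search costs about 2^650 evaluations.
Step 3: Security level = 650 bits.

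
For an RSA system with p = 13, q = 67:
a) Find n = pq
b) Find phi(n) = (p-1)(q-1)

Step 1: n = p * q = 13 * 67 = 871.
Step 2: phi(n) = (p-1)(q-1) = 12 * 66 = 792.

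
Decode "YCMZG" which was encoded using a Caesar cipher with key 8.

Step 1: Reverse the shift by subtracting 8 from each letter position.
  Y (position 24) -> position (24-8) mod 26 = 16 -> Q
  C (position 2) -> position (2-8) mod 26 = 20 -> U
  M (position 12) -> position (12-8) mod 26 = 4 -> E
  Z (position 25) -> position (25-8) mod 26 = 17 -> R
  G (position 6) -> position (6-8) mod 26 = 24 -> Y
Decrypted message: QUERY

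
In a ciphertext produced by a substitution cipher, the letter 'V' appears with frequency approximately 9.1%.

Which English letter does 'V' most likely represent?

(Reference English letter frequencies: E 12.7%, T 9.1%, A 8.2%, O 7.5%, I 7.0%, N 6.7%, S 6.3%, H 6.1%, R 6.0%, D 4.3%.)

Step 1: The observed frequency is 9.1%.
Step 2: Compare with English frequencies:
  E: 12.7% (difference: 3.6%)
  T: 9.1% (difference: 0.0%) <-- closest
  A: 8.2% (difference: 0.9%)
  O: 7.5% (difference: 1.6%)
  I: 7.0% (difference: 2.1%)
  N: 6.7% (difference: 2.4%)
  S: 6.3% (difference: 2.8%)
  H: 6.1% (difference: 3.0%)
  R: 6.0% (difference: 3.1%)
  D: 4.3% (difference: 4.8%)
Step 3: 'V' most likely represents 'T' (frequency 9.1%).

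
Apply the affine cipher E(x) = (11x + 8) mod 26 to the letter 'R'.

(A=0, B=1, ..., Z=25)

Step 1: Convert 'R' to number: x = 17.
Step 2: E(17) = (11 * 17 + 8) mod 26 = 195 mod 26 = 13.
Step 3: Convert 13 back to letter: N.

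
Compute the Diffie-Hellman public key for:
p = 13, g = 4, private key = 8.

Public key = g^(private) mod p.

Step 1: A = g^a mod p = 4^8 mod 13.
  4^1 mod 13 = 4
  4^2 mod 13 = (4 * 4) mod 13 = 3
  4^3 mod 13 = (3 * 4) mod 13 = 12
  4^4 mod 13 = (12 * 4) mod 13 = 9
  4^5 mod 13 = (9 * 4) mod 13 = 10
  4^6 mod 13 = (10 * 4) mod 13 = 1
  4^7 mod 13 = (1 * 4) mod 13 = 4
  4^8 mod 13 = (4 * 4) mod 13 = 3
Result: A = 3.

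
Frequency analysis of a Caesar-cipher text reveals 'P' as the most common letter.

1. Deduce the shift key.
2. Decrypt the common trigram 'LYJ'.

Step 1: In English, 'E' is the most frequent letter (12.7%).
Step 2: The most frequent ciphertext letter is 'P' (position 15).
Step 3: Shift = (15 - 4) mod 26 = 11.
Step 4: Decrypt 'LYJ' by shifting back 11:
  L -> A
  Y -> N
  J -> Y
Step 5: 'LYJ' decrypts to 'ANY'.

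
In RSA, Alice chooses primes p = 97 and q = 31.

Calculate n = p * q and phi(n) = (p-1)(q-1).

Step 1: n = p * q = 97 * 31 = 3007.
Step 2: phi(n) = (p-1)(q-1) = 96 * 30 = 2880.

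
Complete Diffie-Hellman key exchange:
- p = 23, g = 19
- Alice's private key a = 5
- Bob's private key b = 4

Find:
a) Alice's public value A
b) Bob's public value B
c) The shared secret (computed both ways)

Step 1: A = g^a mod p = 19^5 mod 23 = 11.
Step 2: B = g^b mod p = 19^4 mod 23 = 3.
Step 3: Alice computes s = B^a mod p = 3^5 mod 23 = 13.
Step 4: Bob computes s = A^b mod p = 11^4 mod 23 = 13.
Both sides agree: shared secret = 13.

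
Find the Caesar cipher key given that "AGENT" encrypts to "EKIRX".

Step 1: Compare first letters: A (position 0) -> E (position 4).
Step 2: Shift = (4 - 0) mod 26 = 4.
The shift value is 4.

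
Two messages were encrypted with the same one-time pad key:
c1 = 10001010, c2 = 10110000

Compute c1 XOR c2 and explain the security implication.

Step 1: c1 XOR c2 = (m1 XOR k) XOR (m2 XOR k).
Step 2: By XOR associativity/commutativity: = m1 XOR m2 XOR k XOR k = m1 XOR m2.
Step 3: 10001010 XOR 10110000 = 00111010 = 58.
Step 4: The key cancels out! An attacker learns m1 XOR m2 = 58, revealing the relationship between plaintexts.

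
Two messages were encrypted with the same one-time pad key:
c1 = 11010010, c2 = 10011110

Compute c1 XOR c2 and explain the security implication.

Step 1: c1 XOR c2 = (m1 XOR k) XOR (m2 XOR k).
Step 2: By XOR associativity/commutativity: = m1 XOR m2 XOR k XOR k = m1 XOR m2.
Step 3: 11010010 XOR 10011110 = 01001100 = 76.
Step 4: The key cancels out! An attacker learns m1 XOR m2 = 76, revealing the relationship between plaintexts.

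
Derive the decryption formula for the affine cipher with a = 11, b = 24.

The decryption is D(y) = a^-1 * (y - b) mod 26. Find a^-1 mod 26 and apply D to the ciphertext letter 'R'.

Step 1: Find a^-1, the modular inverse of 11 mod 26.
Step 2: We need 11 * a^-1 = 1 (mod 26).
Step 3: 11 * 19 = 209 = 8 * 26 + 1, so a^-1 = 19.
Step 4: D(y) = 19(y - 24) mod 26.
Step 5: Apply to 'R' (y = 17): D(17) = 19 * (17 - 24) mod 26 = 19 * -7 mod 26 = 23 -> 'X'.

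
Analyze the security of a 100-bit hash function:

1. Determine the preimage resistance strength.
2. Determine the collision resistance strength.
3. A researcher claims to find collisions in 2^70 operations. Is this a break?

Step 1: Preimage resistance requires brute-force of 2^100 operations.
Step 2: Collision resistance (birthday bound) = 2^(100/2) = 2^50.
Step 3: The claimed attack costs 2^70 operations.
Step 4: Since 2^70 >= 2^50, the claimed attack is no faster than the generic birthday attack, so this does not break collision resistance.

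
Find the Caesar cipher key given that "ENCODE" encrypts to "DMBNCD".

Step 1: Compare first letters: E (position 4) -> D (position 3).
Step 2: Shift = (3 - 4) mod 26 = 25.
The shift value is 25.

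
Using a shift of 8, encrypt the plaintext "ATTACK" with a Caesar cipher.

Step 1: For each letter, shift forward by 8 positions (mod 26).
  A (position 0) -> position (0+8) mod 26 = 8 -> I
  T (position 19) -> position (19+8) mod 26 = 1 -> B
  T (position 19) -> position (19+8) mod 26 = 1 -> B
  A (position 0) -> position (0+8) mod 26 = 8 -> I
  C (position 2) -> position (2+8) mod 26 = 10 -> K
  K (position 10) -> position (10+8) mod 26 = 18 -> S
Result: IBBIKS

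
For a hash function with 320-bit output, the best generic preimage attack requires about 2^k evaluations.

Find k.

Step 1: The hash has a 320-bit output.
Step 2: Preimage resistance means: given a digest h(x), it should be infeasible to find any input that hashes to it.
With a 320-bit output there are 2^320 possible digests, so a generic brute-force preimage search costs about 2^320 evaluations.
Step 3: Security level = 320 bits.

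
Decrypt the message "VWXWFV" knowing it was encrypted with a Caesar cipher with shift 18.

Step 1: Reverse the shift by subtracting 18 from each letter position.
  V (position 21) -> position (21-18) mod 26 = 3 -> D
  W (position 22) -> position (22-18) mod 26 = 4 -> E
  X (position 23) -> position (23-18) mod 26 = 5 -> F
  W (position 22) -> position (22-18) mod 26 = 4 -> E
  F (position 5) -> position (5-18) mod 26 = 13 -> N
  V (position 21) -> position (21-18) mod 26 = 3 -> D
Decrypted message: DEFEND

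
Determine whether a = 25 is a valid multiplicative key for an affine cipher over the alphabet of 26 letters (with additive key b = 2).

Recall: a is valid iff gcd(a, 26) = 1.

Step 1: Compute gcd(25, 26).
Step 2: gcd(25, 26) = 1.
Since gcd = 1, 25 is coprime with 26, so it is a valid key.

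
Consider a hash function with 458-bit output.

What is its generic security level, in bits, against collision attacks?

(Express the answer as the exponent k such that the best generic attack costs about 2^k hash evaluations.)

Step 1: The hash has a 458-bit output.
Step 2: Collision resistance means it should be infeasible to find any x != y with h(x) = h(y).
By the birthday bound, a generic collision search succeeds after about sqrt(2^458) = 2^(458/2) = 2^229 evaluations.
Step 3: Security level = 229 bits.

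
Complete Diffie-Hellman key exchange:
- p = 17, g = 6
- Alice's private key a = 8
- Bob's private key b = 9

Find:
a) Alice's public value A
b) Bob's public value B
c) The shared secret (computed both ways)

Step 1: A = g^a mod p = 6^8 mod 17 = 16.
Step 2: B = g^b mod p = 6^9 mod 17 = 11.
Step 3: Alice computes s = B^a mod p = 11^8 mod 17 = 16.
Step 4: Bob computes s = A^b mod p = 16^9 mod 17 = 16.
Both sides agree: shared secret = 16.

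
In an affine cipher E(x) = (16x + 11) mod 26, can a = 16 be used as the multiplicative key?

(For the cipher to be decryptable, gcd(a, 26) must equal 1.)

Step 1: Compute gcd(16, 26).
Step 2: gcd(16, 26) = 2.
Since gcd = 2 != 1, 16 shares a common factor with 26, so it cannot be used.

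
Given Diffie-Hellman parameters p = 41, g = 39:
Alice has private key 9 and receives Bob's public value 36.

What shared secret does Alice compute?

Step 1: s = B^a mod p = 36^9 mod 41.
  36^1 mod 41 = 36
  36^2 mod 41 = (36 * 36) mod 41 = 25
  36^3 mod 41 = (25 * 36) mod 41 = 39
  36^4 mod 41 = (39 * 36) mod 41 = 10
  36^5 mod 41 = (10 * 36) mod 41 = 32
  36^6 mod 41 = (32 * 36) mod 41 = 4
  36^7 mod 41 = (4 * 36) mod 41 = 21
  36^8 mod 41 = (21 * 36) mod 41 = 18
  36^9 mod 41 = (18 * 36) mod 41 = 33
Result: shared secret = 33.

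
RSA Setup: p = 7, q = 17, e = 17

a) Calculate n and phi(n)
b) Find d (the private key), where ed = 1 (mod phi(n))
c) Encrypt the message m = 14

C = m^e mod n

Step 1: n = 7 * 17 = 119.
Step 2: phi(n) = (7-1)(17-1) = 6 * 16 = 96.
Step 3: Find d = 17^(-1) mod 96 = 17.
  Verify: 17 * 17 = 289 = 1 (mod 96).
Step 4: C = 14^17 mod 119 = 14.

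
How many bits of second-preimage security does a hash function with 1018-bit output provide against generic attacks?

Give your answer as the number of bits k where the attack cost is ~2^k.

Step 1: The hash has a 1018-bit output.
Step 2: Second-preimage resistance means: given a specific input x, it should be infeasible to find a different y with h(y) = h(x).
With a 1018-bit output, a generic search for a second preimage costs about 2^1018 evaluations (each trial matches the fixed target with probability 2^-1018).
Step 3: Security level = 1018 bits.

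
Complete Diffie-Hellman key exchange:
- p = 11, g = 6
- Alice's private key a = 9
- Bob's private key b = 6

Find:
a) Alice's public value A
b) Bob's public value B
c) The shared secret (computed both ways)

Step 1: A = g^a mod p = 6^9 mod 11 = 2.
Step 2: B = g^b mod p = 6^6 mod 11 = 5.
Step 3: Alice computes s = B^a mod p = 5^9 mod 11 = 9.
Step 4: Bob computes s = A^b mod p = 2^6 mod 11 = 9.
Both sides agree: shared secret = 9.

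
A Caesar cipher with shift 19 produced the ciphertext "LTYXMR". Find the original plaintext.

Step 1: Reverse the shift by subtracting 19 from each letter position.
  L (position 11) -> position (11-19) mod 26 = 18 -> S
  T (position 19) -> position (19-19) mod 26 = 0 -> A
  Y (position 24) -> position (24-19) mod 26 = 5 -> F
  X (position 23) -> position (23-19) mod 26 = 4 -> E
  M (position 12) -> position (12-19) mod 26 = 19 -> T
  R (position 17) -> position (17-19) mod 26 = 24 -> Y
Decrypted message: SAFETY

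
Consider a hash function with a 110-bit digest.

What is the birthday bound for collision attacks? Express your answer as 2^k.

Step 1: The birthday paradox gives collision probability ~50% after sqrt(2^n) = 2^(n/2) hashes.
Step 2: For 110-bit output: 2^(110/2) = 2^55.
Step 3: Approximately 2^55 hash computations needed.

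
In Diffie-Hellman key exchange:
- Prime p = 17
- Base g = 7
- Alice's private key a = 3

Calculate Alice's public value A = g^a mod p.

Step 1: A = g^a mod p = 7^3 mod 17.
  7^1 mod 17 = 7
  7^2 mod 17 = (7 * 7) mod 17 = 15
  7^3 mod 17 = (15 * 7) mod 17 = 3
Result: A = 3.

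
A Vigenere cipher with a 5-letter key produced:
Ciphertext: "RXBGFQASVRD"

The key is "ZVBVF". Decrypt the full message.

Step 1: Key 'ZVBVF' has length 5. Extended key: ZVBVFZVBVFZ
Step 2: Decrypt each position:
  R(17) - Z(25) = 18 = S
  X(23) - V(21) = 2 = C
  B(1) - B(1) = 0 = A
  G(6) - V(21) = 11 = L
  F(5) - F(5) = 0 = A
  Q(16) - Z(25) = 17 = R
  A(0) - V(21) = 5 = F
  S(18) - B(1) = 17 = R
  V(21) - V(21) = 0 = A
  R(17) - F(5) = 12 = M
  D(3) - Z(25) = 4 = E
Plaintext: SCALARFRAME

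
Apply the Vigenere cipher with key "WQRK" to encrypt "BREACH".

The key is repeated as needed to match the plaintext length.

Step 1: Repeat key to match plaintext length:
  Plaintext: BREACH
  Key:       WQRKWQ
Step 2: Encrypt each letter:
  B(1) + W(22) = (1+22) mod 26 = 23 = X
  R(17) + Q(16) = (17+16) mod 26 = 7 = H
  E(4) + R(17) = (4+17) mod 26 = 21 = V
  A(0) + K(10) = (0+10) mod 26 = 10 = K
  C(2) + W(22) = (2+22) mod 26 = 24 = Y
  H(7) + Q(16) = (7+16) mod 26 = 23 = X
Ciphertext: XHVKYX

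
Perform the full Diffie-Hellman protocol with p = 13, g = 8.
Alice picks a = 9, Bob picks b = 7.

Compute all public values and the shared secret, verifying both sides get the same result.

Step 1: A = g^a mod p = 8^9 mod 13 = 8.
Step 2: B = g^b mod p = 8^7 mod 13 = 5.
Step 3: Alice computes s = B^a mod p = 5^9 mod 13 = 5.
Step 4: Bob computes s = A^b mod p = 8^7 mod 13 = 5.
Both sides agree: shared secret = 5.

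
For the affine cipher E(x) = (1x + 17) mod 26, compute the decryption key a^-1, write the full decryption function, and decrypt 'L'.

Step 1: Find a^-1, the modular inverse of 1 mod 26.
Step 2: We need 1 * a^-1 = 1 (mod 26).
Step 3: 1 * 1 = 1 = 0 * 26 + 1, so a^-1 = 1.
Step 4: D(y) = 1(y - 17) mod 26.
Step 5: Apply to 'L' (y = 11): D(11) = 1 * (11 - 17) mod 26 = 1 * -6 mod 26 = 20 -> 'U'.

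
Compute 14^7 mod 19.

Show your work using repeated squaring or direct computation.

Step 1: Compute 14^7 mod 19 step by step, reducing modulo 19 at each step.
  14^1 mod 19 = 14
  14^2 mod 19 = (14 * 14) mod 19 = 6
  14^3 mod 19 = (6 * 14) mod 19 = 8
  14^4 mod 19 = (8 * 14) mod 19 = 17
  14^5 mod 19 = (17 * 14) mod 19 = 10
  14^6 mod 19 = (10 * 14) mod 19 = 7
  14^7 mod 19 = (7 * 14) mod 19 = 3
Step 2: Result = 3.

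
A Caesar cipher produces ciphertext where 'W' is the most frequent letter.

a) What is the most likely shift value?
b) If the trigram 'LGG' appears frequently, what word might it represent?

Step 1: In English, 'E' is the most frequent letter (12.7%).
Step 2: The most frequent ciphertext letter is 'W' (position 22).
Step 3: Shift = (22 - 4) mod 26 = 18.
Step 4: Decrypt 'LGG' by shifting back 18:
  L -> T
  G -> O
  G -> O
Step 5: 'LGG' decrypts to 'TOO'.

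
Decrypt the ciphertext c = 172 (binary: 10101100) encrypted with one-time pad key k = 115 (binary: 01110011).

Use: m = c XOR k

Step 1: XOR ciphertext with key:
  Ciphertext: 10101100
  Key:        01110011
  XOR:        11011111
Step 2: Plaintext = 11011111 = 223 in decimal.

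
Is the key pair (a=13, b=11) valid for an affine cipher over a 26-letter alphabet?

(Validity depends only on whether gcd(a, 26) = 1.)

Step 1: Compute gcd(13, 26).
Step 2: gcd(13, 26) = 13.
Since gcd = 13 != 1, 13 shares a common factor with 26, so it cannot be used.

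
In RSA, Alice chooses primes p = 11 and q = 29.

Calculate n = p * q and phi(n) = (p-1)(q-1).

Step 1: n = p * q = 11 * 29 = 319.
Step 2: phi(n) = (p-1)(q-1) = 10 * 28 = 280.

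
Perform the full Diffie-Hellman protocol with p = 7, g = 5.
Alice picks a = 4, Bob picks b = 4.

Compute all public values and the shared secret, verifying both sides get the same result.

Step 1: A = g^a mod p = 5^4 mod 7 = 2.
Step 2: B = g^b mod p = 5^4 mod 7 = 2.
Step 3: Alice computes s = B^a mod p = 2^4 mod 7 = 2.
Step 4: Bob computes s = A^b mod p = 2^4 mod 7 = 2.
Both sides agree: shared secret = 2.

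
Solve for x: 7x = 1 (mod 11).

Step 1: We need x such that 7 * x = 1 (mod 11).
Step 2: Using the extended Euclidean algorithm or trial:
  7 * 8 = 56 = 5 * 11 + 1.
Step 3: Since 56 mod 11 = 1, the inverse is x = 8.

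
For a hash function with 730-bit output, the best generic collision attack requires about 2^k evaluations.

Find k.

Step 1: The hash has a 730-bit output.
Step 2: Collision resistance means it should be infeasible to find any x != y with h(x) = h(y).
By the birthday bound, a generic collision search succeeds after about sqrt(2^730) = 2^(730/2) = 2^365 evaluations.
Step 3: Security level = 365 bits.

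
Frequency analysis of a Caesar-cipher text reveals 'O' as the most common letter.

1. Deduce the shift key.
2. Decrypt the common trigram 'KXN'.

Step 1: In English, 'E' is the most frequent letter (12.7%).
Step 2: The most frequent ciphertext letter is 'O' (position 14).
Step 3: Shift = (14 - 4) mod 26 = 10.
Step 4: Decrypt 'KXN' by shifting back 10:
  K -> A
  X -> N
  N -> D
Step 5: 'KXN' decrypts to 'AND'.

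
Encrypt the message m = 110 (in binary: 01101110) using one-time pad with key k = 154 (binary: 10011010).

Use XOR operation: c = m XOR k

Step 1: Write out the XOR operation bit by bit:
  Message: 01101110
  Key:     10011010
  XOR:     11110100
Step 2: Convert to decimal: 11110100 = 244.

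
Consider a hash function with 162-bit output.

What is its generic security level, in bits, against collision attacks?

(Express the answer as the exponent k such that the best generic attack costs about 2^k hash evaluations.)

Step 1: The hash has a 162-bit output.
Step 2: Collision resistance means it should be infeasible to find any x != y with h(x) = h(y).
By the birthday bound, a generic collision search succeeds after about sqrt(2^162) = 2^(162/2) = 2^81 evaluations.
Step 3: Security level = 81 bits.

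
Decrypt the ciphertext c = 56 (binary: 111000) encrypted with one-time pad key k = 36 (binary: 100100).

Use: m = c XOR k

Step 1: XOR ciphertext with key:
  Ciphertext: 111000
  Key:        100100
  XOR:        011100
Step 2: Plaintext = 011100 = 28 in decimal.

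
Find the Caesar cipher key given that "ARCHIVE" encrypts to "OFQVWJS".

Step 1: Compare first letters: A (position 0) -> O (position 14).
Step 2: Shift = (14 - 0) mod 26 = 14.
The shift value is 14.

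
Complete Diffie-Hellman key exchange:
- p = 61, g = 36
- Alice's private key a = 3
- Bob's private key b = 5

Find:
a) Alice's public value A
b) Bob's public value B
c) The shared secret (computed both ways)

Step 1: A = g^a mod p = 36^3 mod 61 = 52.
Step 2: B = g^b mod p = 36^5 mod 61 = 48.
Step 3: Alice computes s = B^a mod p = 48^3 mod 61 = 60.
Step 4: Bob computes s = A^b mod p = 52^5 mod 61 = 60.
Both sides agree: shared secret = 60.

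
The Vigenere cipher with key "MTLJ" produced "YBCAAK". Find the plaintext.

Step 1: Extend key: MTLJMT
Step 2: Decrypt each letter (c - k) mod 26:
  Y(24) - M(12) = (24-12) mod 26 = 12 = M
  B(1) - T(19) = (1-19) mod 26 = 8 = I
  C(2) - L(11) = (2-11) mod 26 = 17 = R
  A(0) - J(9) = (0-9) mod 26 = 17 = R
  A(0) - M(12) = (0-12) mod 26 = 14 = O
  K(10) - T(19) = (10-19) mod 26 = 17 = R
Plaintext: MIRROR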